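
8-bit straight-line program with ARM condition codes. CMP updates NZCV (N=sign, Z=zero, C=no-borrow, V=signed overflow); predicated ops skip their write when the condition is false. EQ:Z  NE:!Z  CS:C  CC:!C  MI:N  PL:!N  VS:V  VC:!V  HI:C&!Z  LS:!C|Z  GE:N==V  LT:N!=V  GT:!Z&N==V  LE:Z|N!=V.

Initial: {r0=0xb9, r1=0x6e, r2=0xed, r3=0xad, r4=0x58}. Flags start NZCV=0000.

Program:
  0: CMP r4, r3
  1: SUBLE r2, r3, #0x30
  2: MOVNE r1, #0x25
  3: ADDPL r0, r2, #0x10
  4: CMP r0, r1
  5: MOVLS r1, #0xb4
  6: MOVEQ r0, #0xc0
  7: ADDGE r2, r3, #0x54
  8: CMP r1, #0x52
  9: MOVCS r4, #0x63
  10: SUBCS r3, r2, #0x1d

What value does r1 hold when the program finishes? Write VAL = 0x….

0: ✓ CMP  NZCV=1001
1: · SUBLE
2: ✓ MOVNE  r1←0x25
3: · ADDPL
4: ✓ CMP  NZCV=1010
5: · MOVLS
6: · MOVEQ
7: · ADDGE
8: ✓ CMP  NZCV=1000
9: · MOVCS
10: · SUBCS

VAL = 0x25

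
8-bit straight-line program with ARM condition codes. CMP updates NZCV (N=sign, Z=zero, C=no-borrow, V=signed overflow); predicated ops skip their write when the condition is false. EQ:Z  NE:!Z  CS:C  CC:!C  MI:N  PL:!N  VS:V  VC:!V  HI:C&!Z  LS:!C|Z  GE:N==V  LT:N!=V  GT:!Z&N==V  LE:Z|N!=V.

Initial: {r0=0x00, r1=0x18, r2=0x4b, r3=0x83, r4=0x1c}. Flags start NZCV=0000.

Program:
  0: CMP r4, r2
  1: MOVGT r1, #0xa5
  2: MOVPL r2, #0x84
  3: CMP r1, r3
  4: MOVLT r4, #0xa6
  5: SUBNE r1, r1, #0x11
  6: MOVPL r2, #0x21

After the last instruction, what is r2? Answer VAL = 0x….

0: ✓ CMP  NZCV=1000
1: · MOVGT
2: · MOVPL
3: ✓ CMP  NZCV=1001
4: · MOVLT
5: ✓ SUBNE  r1←0x07
6: · MOVPL

VAL = 0x4b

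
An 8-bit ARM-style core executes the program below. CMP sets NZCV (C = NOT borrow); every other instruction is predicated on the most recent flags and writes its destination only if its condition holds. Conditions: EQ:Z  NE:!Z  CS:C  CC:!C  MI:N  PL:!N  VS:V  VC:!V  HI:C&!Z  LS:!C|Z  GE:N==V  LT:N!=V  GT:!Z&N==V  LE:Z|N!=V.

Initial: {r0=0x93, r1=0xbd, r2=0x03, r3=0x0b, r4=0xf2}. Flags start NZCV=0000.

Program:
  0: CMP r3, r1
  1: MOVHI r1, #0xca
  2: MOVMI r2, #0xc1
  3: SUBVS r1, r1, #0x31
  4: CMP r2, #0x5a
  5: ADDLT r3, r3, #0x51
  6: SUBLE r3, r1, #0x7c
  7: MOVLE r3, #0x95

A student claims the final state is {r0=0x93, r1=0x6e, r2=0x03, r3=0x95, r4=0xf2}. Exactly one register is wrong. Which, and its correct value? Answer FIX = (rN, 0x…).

FIX = (r1, 0xbd)

[0] flags=0000 → (cmp)
[1] flags=0000 HI?F → skip
[2] flags=0000 MI?F → skip
[3] flags=0000 VS?F → skip
[4] flags=1000 → (cmp)
[5] flags=1000 LT?T → r3=0x5c
[6] flags=1000 LE?T → r3=0x41
[7] flags=1000 LE?T → r3=0x95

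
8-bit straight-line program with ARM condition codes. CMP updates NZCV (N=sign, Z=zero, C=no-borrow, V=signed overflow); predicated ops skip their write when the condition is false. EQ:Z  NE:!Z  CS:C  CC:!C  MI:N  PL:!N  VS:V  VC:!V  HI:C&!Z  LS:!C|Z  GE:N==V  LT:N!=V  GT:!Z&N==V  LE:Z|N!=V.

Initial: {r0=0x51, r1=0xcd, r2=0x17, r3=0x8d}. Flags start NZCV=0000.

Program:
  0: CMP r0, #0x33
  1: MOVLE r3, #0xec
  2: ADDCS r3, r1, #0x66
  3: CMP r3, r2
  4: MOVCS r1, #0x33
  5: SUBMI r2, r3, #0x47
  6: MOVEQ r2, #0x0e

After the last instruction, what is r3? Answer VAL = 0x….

[0] flags=0010 → (cmp)
[1] flags=0010 LE?F → skip
[2] flags=0010 CS?T → r3=0x33
[3] flags=0010 → (cmp)
[4] flags=0010 CS?T → r1=0x33
[5] flags=0010 MI?F → skip
[6] flags=0010 EQ?F → skip

VAL = 0x33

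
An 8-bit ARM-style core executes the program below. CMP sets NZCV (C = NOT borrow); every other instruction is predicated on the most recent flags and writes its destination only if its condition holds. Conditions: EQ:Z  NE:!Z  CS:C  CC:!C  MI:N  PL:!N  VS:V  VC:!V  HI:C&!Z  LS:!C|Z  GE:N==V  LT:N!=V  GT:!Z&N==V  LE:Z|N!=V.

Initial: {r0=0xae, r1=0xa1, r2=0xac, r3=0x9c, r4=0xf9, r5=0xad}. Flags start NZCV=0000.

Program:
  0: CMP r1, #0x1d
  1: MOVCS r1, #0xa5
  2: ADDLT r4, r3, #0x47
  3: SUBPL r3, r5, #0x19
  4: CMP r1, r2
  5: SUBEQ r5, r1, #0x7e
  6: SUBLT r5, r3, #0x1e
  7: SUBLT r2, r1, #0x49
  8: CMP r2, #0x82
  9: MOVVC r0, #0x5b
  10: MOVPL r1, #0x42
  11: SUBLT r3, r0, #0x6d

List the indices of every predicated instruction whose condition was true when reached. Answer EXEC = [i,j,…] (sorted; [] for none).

0: ✓ CMP  NZCV=1010
1: ✓ MOVCS  r1←0xa5
2: ✓ ADDLT  r4←0xe3
3: · SUBPL
4: ✓ CMP  NZCV=1000
5: · SUBEQ
6: ✓ SUBLT  r5←0x7e
7: ✓ SUBLT  r2←0x5c
8: ✓ CMP  NZCV=1001
9: · MOVVC
10: · MOVPL
11: · SUBLT

EXEC = [1,2,6,7]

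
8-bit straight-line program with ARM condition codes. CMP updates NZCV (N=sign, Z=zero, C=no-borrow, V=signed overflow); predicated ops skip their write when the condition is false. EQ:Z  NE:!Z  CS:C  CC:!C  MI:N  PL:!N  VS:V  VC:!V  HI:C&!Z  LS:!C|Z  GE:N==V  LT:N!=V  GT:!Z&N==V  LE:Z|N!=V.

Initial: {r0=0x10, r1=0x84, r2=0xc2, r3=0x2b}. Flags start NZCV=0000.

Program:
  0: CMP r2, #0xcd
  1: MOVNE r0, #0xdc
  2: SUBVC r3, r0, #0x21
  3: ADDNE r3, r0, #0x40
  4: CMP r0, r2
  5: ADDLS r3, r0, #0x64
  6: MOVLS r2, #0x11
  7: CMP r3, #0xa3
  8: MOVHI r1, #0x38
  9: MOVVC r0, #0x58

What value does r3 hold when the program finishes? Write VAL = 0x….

0: ✓ CMP  NZCV=1000
1: ✓ MOVNE  r0←0xdc
2: ✓ SUBVC  r3←0xbb
3: ✓ ADDNE  r3←0x1c
4: ✓ CMP  NZCV=0010
5: · ADDLS
6: · MOVLS
7: ✓ CMP  NZCV=0000
8: · MOVHI
9: ✓ MOVVC  r0←0x58

VAL = 0x1c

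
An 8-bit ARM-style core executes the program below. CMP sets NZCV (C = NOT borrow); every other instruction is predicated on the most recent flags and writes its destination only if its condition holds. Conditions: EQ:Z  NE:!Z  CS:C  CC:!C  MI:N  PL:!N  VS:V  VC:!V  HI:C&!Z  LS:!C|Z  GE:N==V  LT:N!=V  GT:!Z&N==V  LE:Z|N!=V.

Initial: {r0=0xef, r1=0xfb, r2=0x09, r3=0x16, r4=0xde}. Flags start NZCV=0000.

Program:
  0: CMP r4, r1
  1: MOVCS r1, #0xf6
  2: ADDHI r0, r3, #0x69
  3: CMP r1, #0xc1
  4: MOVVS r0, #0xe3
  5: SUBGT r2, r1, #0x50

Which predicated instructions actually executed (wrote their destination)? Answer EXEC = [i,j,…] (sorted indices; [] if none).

EXEC = [5]

[0] flags=1000 → (cmp)
[1] flags=1000 CS?F → skip
[2] flags=1000 HI?F → skip
[3] flags=0010 → (cmp)
[4] flags=0010 VS?F → skip
[5] flags=0010 GT?T → r2=0xab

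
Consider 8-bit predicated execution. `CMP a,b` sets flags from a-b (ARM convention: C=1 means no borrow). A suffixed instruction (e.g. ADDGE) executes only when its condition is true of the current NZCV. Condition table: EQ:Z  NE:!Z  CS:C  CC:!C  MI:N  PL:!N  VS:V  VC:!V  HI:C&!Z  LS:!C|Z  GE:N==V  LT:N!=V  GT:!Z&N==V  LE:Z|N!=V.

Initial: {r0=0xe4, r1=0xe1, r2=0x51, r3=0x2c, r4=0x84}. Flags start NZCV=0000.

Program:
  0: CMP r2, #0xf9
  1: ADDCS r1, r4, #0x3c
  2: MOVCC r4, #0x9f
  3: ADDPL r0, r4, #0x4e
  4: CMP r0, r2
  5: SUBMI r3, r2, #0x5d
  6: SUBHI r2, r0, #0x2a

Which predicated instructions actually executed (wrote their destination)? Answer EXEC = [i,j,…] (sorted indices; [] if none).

[0] flags=0000 → (cmp)
[1] flags=0000 CS?F → skip
[2] flags=0000 CC?T → r4=0x9f
[3] flags=0000 PL?T → r0=0xed
[4] flags=1010 → (cmp)
[5] flags=1010 MI?T → r3=0xf4
[6] flags=1010 HI?T → r2=0xc3

EXEC = [2,3,5,6]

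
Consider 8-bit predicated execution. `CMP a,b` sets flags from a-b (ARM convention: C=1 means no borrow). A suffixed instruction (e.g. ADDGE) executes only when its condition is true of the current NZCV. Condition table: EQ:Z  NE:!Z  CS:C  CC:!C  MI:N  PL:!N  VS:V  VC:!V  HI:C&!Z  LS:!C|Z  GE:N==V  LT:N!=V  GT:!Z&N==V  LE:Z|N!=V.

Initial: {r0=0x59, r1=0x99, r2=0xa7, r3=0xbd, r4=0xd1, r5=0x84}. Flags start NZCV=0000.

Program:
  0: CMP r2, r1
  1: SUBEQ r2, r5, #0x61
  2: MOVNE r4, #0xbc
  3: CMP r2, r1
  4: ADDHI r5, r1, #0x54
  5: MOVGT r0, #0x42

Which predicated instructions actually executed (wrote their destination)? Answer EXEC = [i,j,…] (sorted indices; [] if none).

0: ✓ CMP  NZCV=0010
1: · SUBEQ
2: ✓ MOVNE  r4←0xbc
3: ✓ CMP  NZCV=0010
4: ✓ ADDHI  r5←0xed
5: ✓ MOVGT  r0←0x42

EXEC = [2,4,5]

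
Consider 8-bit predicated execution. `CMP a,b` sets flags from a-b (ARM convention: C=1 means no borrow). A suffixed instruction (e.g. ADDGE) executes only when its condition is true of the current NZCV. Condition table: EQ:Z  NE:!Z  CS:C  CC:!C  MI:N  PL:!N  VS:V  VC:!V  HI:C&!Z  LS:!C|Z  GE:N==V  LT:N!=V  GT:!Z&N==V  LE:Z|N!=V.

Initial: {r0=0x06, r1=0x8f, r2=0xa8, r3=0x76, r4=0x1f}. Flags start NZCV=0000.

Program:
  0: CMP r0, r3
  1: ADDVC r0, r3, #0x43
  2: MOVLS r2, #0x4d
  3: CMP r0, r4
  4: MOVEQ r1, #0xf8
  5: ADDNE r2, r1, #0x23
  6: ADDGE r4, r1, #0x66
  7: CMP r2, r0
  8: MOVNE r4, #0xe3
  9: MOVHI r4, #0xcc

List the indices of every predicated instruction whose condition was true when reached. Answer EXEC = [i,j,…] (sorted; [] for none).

EXEC = [1,2,5,8]

[0] flags=1000 → (cmp)
[1] flags=1000 VC?T → r0=0xb9
[2] flags=1000 LS?T → r2=0x4d
[3] flags=1010 → (cmp)
[4] flags=1010 EQ?F → skip
[5] flags=1010 NE?T → r2=0xb2
[6] flags=1010 GE?F → skip
[7] flags=1000 → (cmp)
[8] flags=1000 NE?T → r4=0xe3
[9] flags=1000 HI?F → skip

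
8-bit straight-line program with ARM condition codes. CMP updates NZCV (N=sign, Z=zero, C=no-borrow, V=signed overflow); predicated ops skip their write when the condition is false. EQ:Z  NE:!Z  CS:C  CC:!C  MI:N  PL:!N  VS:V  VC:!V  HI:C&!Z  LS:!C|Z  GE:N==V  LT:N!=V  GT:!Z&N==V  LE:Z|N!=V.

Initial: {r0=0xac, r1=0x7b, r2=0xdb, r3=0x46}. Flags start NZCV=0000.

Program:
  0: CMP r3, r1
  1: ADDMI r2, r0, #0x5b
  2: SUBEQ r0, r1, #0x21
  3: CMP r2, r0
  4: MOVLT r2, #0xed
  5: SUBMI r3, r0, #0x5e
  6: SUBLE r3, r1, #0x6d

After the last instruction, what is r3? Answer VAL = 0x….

0: ✓ CMP  NZCV=1000
1: ✓ ADDMI  r2←0x07
2: · SUBEQ
3: ✓ CMP  NZCV=0000
4: · MOVLT
5: · SUBMI
6: · SUBLE

VAL = 0x46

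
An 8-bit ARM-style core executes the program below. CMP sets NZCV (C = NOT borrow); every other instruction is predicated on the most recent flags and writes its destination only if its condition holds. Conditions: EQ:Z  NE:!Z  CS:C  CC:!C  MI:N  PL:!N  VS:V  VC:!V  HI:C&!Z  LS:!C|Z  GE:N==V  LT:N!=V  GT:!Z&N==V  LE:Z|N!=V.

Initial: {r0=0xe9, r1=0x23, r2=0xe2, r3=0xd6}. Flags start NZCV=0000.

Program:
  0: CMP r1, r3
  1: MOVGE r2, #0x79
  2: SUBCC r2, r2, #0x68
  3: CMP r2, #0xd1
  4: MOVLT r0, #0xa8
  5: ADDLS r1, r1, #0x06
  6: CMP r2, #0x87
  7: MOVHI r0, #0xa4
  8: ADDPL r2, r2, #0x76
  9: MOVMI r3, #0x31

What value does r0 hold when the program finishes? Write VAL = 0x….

0: ✓ CMP  NZCV=0000
1: ✓ MOVGE  r2←0x79
2: ✓ SUBCC  r2←0x11
3: ✓ CMP  NZCV=0000
4: · MOVLT
5: ✓ ADDLS  r1←0x29
6: ✓ CMP  NZCV=1001
7: · MOVHI
8: · ADDPL
9: ✓ MOVMI  r3←0x31

VAL = 0xe9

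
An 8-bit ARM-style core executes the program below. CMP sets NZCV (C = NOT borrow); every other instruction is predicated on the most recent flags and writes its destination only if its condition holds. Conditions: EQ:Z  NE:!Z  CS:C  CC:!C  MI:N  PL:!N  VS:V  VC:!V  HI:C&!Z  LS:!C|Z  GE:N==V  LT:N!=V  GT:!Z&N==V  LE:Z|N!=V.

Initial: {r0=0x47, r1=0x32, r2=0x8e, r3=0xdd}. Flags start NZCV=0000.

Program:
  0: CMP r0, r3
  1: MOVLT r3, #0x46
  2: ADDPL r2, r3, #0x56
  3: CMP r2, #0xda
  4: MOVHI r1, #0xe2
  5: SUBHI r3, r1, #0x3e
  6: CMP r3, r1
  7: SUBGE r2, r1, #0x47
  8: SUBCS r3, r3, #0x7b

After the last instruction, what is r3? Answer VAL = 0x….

VAL = 0x62

[0] flags=0000 → (cmp)
[1] flags=0000 LT?F → skip
[2] flags=0000 PL?T → r2=0x33
[3] flags=0000 → (cmp)
[4] flags=0000 HI?F → skip
[5] flags=0000 HI?F → skip
[6] flags=1010 → (cmp)
[7] flags=1010 GE?F → skip
[8] flags=1010 CS?T → r3=0x62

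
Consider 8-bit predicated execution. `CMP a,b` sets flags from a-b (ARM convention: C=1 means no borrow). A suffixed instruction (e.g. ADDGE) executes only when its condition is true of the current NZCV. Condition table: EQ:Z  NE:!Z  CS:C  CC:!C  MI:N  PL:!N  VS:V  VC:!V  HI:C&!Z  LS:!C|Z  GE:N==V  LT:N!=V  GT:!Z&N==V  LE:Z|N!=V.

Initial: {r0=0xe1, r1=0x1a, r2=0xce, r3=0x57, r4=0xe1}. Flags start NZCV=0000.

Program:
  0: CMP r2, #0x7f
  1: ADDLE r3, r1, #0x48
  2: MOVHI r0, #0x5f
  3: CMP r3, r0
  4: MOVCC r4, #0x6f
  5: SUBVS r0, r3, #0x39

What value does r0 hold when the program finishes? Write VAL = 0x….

0: ✓ CMP  NZCV=0011
1: ✓ ADDLE  r3←0x62
2: ✓ MOVHI  r0←0x5f
3: ✓ CMP  NZCV=0010
4: · MOVCC
5: · SUBVS

VAL = 0x5f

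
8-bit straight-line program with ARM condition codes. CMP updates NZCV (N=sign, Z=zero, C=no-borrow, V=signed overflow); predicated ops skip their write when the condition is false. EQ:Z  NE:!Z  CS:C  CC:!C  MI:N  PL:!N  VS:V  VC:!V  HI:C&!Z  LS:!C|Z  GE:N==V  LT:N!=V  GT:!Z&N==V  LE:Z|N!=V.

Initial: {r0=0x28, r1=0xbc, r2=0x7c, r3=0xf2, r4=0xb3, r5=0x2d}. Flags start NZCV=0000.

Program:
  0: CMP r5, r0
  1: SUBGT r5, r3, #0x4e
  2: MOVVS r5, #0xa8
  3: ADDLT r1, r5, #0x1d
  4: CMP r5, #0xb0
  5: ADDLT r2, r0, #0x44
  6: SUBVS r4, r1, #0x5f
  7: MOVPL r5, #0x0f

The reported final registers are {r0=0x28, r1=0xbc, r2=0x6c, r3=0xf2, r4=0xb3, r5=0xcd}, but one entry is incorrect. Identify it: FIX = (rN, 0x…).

FIX = (r5, 0xa4)

0: ✓ CMP  NZCV=0010
1: ✓ SUBGT  r5←0xa4
2: · MOVVS
3: · ADDLT
4: ✓ CMP  NZCV=1000
5: ✓ ADDLT  r2←0x6c
6: · SUBVS
7: · MOVPL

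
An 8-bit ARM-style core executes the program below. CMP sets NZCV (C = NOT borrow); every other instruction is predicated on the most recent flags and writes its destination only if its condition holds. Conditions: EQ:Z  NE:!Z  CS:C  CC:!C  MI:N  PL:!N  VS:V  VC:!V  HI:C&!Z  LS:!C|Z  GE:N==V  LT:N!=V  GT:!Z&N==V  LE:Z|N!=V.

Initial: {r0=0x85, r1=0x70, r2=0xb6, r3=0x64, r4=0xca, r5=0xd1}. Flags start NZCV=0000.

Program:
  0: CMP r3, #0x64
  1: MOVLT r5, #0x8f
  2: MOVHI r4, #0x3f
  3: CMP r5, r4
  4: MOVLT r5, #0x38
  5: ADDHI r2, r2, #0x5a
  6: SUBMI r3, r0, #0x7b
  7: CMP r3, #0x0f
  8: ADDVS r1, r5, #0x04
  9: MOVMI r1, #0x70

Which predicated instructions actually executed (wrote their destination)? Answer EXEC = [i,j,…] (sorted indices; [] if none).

EXEC = [5]

[0] flags=0110 → (cmp)
[1] flags=0110 LT?F → skip
[2] flags=0110 HI?F → skip
[3] flags=0010 → (cmp)
[4] flags=0010 LT?F → skip
[5] flags=0010 HI?T → r2=0x10
[6] flags=0010 MI?F → skip
[7] flags=0010 → (cmp)
[8] flags=0010 VS?F → skip
[9] flags=0010 MI?F → skip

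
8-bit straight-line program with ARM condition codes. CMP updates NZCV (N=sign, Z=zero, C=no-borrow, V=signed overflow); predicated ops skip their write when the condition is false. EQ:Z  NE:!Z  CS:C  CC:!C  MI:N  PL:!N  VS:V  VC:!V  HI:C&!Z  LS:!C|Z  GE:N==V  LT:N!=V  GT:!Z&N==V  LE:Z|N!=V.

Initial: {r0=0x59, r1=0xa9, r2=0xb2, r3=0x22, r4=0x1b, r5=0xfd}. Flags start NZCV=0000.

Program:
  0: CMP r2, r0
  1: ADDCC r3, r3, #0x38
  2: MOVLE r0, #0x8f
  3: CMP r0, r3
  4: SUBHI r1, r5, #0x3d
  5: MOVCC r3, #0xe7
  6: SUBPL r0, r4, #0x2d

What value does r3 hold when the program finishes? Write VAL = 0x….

0: ✓ CMP  NZCV=0011
1: · ADDCC
2: ✓ MOVLE  r0←0x8f
3: ✓ CMP  NZCV=0011
4: ✓ SUBHI  r1←0xc0
5: · MOVCC
6: ✓ SUBPL  r0←0xee

VAL = 0x22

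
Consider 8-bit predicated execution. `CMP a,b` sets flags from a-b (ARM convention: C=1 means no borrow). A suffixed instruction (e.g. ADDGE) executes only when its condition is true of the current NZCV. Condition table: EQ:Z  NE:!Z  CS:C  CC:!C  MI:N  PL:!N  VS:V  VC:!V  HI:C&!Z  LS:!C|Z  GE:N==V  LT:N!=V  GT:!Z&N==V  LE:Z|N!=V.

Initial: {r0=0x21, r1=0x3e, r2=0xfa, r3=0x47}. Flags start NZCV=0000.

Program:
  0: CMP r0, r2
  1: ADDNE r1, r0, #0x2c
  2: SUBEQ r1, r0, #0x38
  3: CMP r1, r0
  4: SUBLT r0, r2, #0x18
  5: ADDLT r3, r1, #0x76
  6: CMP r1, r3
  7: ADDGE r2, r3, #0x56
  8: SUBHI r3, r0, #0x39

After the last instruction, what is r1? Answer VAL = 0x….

0: ✓ CMP  NZCV=0000
1: ✓ ADDNE  r1←0x4d
2: · SUBEQ
3: ✓ CMP  NZCV=0010
4: · SUBLT
5: · ADDLT
6: ✓ CMP  NZCV=0010
7: ✓ ADDGE  r2←0x9d
8: ✓ SUBHI  r3←0xe8

VAL = 0x4d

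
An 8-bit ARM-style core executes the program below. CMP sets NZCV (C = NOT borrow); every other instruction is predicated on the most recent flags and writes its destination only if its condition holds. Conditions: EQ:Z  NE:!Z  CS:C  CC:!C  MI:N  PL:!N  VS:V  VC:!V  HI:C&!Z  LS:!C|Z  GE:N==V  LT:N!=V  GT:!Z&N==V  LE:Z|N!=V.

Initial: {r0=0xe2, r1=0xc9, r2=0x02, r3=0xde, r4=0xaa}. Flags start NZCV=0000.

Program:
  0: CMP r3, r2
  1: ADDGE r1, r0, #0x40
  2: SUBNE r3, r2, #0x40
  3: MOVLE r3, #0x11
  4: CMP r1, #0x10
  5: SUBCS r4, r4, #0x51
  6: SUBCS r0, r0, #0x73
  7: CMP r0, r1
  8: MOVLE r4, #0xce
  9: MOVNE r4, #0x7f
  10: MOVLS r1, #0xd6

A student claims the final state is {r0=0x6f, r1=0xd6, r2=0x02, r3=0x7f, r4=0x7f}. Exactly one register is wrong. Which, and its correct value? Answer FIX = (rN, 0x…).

FIX = (r3, 0x11)

0: ✓ CMP  NZCV=1010
1: · ADDGE
2: ✓ SUBNE  r3←0xc2
3: ✓ MOVLE  r3←0x11
4: ✓ CMP  NZCV=1010
5: ✓ SUBCS  r4←0x59
6: ✓ SUBCS  r0←0x6f
7: ✓ CMP  NZCV=1001
8: · MOVLE
9: ✓ MOVNE  r4←0x7f
10: ✓ MOVLS  r1←0xd6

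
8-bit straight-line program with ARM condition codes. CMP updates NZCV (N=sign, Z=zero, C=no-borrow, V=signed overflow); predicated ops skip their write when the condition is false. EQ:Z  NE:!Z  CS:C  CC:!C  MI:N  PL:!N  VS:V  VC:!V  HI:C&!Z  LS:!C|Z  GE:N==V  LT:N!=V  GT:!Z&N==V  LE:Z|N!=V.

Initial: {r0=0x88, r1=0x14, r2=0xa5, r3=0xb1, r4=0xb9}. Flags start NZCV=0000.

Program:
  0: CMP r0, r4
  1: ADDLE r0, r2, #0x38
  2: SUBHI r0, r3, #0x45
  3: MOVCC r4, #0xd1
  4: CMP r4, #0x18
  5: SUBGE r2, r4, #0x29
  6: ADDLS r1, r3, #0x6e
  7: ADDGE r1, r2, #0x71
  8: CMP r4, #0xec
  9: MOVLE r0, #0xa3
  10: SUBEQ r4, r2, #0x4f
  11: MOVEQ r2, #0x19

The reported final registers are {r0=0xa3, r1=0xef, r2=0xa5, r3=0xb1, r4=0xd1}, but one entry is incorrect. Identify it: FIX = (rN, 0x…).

FIX = (r1, 0x14)

0: ✓ CMP  NZCV=1000
1: ✓ ADDLE  r0←0xdd
2: · SUBHI
3: ✓ MOVCC  r4←0xd1
4: ✓ CMP  NZCV=1010
5: · SUBGE
6: · ADDLS
7: · ADDGE
8: ✓ CMP  NZCV=1000
9: ✓ MOVLE  r0←0xa3
10: · SUBEQ
11: · MOVEQ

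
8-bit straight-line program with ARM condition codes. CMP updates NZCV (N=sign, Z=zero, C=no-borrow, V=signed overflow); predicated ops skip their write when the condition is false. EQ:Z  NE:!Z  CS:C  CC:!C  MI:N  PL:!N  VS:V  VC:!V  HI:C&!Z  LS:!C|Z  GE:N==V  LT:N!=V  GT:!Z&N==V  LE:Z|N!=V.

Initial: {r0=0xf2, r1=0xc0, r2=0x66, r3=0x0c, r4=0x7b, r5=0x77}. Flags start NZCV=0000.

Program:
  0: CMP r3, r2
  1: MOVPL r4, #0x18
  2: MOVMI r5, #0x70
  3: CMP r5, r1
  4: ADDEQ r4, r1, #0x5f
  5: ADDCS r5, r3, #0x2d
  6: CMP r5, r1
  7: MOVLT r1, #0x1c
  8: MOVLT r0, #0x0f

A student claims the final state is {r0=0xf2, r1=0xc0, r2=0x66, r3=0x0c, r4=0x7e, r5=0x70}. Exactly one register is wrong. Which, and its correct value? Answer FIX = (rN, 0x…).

FIX = (r4, 0x7b)

[0] flags=1000 → (cmp)
[1] flags=1000 PL?F → skip
[2] flags=1000 MI?T → r5=0x70
[3] flags=1001 → (cmp)
[4] flags=1001 EQ?F → skip
[5] flags=1001 CS?F → skip
[6] flags=1001 → (cmp)
[7] flags=1001 LT?F → skip
[8] flags=1001 LT?F → skip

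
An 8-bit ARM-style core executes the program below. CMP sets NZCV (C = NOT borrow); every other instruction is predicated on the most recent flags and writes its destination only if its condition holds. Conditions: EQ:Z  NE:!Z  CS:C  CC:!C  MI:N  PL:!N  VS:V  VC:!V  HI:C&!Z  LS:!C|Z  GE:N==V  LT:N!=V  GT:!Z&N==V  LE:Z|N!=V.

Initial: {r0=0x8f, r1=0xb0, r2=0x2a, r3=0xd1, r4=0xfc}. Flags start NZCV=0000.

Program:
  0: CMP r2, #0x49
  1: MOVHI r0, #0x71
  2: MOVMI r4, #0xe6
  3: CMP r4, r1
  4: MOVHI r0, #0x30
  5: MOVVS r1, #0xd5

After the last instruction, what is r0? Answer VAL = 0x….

VAL = 0x30

0: ✓ CMP  NZCV=1000
1: · MOVHI
2: ✓ MOVMI  r4←0xe6
3: ✓ CMP  NZCV=0010
4: ✓ MOVHI  r0←0x30
5: · MOVVS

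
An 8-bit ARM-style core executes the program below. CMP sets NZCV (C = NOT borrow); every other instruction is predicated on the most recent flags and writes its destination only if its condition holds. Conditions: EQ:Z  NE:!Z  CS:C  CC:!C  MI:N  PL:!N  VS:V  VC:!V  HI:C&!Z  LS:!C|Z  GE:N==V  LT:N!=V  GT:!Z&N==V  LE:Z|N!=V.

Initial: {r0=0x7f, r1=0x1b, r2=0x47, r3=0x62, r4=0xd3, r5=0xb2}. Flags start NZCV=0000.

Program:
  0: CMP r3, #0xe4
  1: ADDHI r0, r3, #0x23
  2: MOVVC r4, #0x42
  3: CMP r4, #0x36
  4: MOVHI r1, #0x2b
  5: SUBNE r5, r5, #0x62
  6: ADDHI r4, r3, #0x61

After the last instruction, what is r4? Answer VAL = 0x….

[0] flags=0000 → (cmp)
[1] flags=0000 HI?F → skip
[2] flags=0000 VC?T → r4=0x42
[3] flags=0010 → (cmp)
[4] flags=0010 HI?T → r1=0x2b
[5] flags=0010 NE?T → r5=0x50
[6] flags=0010 HI?T → r4=0xc3

VAL = 0xc3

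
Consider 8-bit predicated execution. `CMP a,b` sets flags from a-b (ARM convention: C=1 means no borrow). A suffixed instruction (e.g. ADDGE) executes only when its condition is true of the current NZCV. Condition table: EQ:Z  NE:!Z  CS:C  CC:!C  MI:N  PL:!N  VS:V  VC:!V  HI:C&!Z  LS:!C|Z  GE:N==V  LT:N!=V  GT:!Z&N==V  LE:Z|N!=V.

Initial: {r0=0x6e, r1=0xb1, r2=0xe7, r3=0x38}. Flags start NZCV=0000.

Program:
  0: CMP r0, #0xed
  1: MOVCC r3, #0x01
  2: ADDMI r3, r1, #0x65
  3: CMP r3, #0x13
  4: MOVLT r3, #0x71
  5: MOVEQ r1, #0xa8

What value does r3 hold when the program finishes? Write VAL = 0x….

VAL = 0x16

[0] flags=1001 → (cmp)
[1] flags=1001 CC?T → r3=0x01
[2] flags=1001 MI?T → r3=0x16
[3] flags=0010 → (cmp)
[4] flags=0010 LT?F → skip
[5] flags=0010 EQ?F → skip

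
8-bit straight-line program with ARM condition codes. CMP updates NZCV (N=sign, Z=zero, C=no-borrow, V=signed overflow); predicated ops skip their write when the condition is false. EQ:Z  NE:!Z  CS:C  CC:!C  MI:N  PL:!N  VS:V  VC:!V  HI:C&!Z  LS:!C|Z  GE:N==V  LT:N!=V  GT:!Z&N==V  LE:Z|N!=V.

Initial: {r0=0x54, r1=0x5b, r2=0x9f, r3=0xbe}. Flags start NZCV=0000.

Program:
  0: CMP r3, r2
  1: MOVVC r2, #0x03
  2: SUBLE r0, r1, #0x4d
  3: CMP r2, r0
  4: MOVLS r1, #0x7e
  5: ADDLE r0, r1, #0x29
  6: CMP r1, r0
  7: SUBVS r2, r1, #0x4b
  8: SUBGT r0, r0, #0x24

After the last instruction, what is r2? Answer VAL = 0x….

VAL = 0x33

0: ✓ CMP  NZCV=0010
1: ✓ MOVVC  r2←0x03
2: · SUBLE
3: ✓ CMP  NZCV=1000
4: ✓ MOVLS  r1←0x7e
5: ✓ ADDLE  r0←0xa7
6: ✓ CMP  NZCV=1001
7: ✓ SUBVS  r2←0x33
8: ✓ SUBGT  r0←0x83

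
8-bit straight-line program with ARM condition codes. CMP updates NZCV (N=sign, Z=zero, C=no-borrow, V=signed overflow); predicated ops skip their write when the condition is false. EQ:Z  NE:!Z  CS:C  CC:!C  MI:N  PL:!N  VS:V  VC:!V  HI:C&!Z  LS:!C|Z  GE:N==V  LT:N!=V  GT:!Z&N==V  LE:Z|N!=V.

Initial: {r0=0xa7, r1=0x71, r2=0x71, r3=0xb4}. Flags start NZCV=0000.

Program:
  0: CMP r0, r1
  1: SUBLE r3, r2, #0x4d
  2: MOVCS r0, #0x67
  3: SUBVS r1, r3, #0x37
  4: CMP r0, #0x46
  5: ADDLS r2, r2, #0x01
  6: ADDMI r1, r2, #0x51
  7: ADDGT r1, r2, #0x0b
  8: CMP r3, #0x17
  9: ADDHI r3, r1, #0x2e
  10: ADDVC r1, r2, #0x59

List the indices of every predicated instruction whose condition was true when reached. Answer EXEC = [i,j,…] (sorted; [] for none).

0: ✓ CMP  NZCV=0011
1: ✓ SUBLE  r3←0x24
2: ✓ MOVCS  r0←0x67
3: ✓ SUBVS  r1←0xed
4: ✓ CMP  NZCV=0010
5: · ADDLS
6: · ADDMI
7: ✓ ADDGT  r1←0x7c
8: ✓ CMP  NZCV=0010
9: ✓ ADDHI  r3←0xaa
10: ✓ ADDVC  r1←0xca

EXEC = [1,2,3,7,9,10]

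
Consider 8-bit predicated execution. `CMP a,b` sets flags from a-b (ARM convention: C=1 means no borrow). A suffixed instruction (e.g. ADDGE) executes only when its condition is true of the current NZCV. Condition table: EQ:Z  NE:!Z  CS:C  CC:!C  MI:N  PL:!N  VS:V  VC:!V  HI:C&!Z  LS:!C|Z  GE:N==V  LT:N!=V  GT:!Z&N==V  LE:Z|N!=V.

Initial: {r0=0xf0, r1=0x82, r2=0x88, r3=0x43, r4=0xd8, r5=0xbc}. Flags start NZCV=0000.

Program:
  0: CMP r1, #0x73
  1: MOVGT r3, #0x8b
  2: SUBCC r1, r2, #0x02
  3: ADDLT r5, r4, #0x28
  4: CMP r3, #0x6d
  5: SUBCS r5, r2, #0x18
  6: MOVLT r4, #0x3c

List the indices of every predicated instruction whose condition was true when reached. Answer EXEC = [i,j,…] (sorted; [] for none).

[0] flags=0011 → (cmp)
[1] flags=0011 GT?F → skip
[2] flags=0011 CC?F → skip
[3] flags=0011 LT?T → r5=0x00
[4] flags=1000 → (cmp)
[5] flags=1000 CS?F → skip
[6] flags=1000 LT?T → r4=0x3c

EXEC = [3,6]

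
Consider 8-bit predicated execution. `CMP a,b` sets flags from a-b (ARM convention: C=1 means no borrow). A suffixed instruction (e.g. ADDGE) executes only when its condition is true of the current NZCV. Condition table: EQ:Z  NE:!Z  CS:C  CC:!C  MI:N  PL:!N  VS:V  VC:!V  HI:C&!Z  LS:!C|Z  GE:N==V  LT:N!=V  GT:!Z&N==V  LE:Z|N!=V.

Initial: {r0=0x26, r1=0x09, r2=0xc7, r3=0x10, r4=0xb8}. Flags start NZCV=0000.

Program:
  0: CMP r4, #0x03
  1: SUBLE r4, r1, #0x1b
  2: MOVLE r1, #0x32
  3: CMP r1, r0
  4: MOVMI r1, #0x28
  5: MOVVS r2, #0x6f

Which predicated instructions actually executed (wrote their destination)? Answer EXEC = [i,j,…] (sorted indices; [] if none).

[0] flags=1010 → (cmp)
[1] flags=1010 LE?T → r4=0xee
[2] flags=1010 LE?T → r1=0x32
[3] flags=0010 → (cmp)
[4] flags=0010 MI?F → skip
[5] flags=0010 VS?F → skip

EXEC = [1,2]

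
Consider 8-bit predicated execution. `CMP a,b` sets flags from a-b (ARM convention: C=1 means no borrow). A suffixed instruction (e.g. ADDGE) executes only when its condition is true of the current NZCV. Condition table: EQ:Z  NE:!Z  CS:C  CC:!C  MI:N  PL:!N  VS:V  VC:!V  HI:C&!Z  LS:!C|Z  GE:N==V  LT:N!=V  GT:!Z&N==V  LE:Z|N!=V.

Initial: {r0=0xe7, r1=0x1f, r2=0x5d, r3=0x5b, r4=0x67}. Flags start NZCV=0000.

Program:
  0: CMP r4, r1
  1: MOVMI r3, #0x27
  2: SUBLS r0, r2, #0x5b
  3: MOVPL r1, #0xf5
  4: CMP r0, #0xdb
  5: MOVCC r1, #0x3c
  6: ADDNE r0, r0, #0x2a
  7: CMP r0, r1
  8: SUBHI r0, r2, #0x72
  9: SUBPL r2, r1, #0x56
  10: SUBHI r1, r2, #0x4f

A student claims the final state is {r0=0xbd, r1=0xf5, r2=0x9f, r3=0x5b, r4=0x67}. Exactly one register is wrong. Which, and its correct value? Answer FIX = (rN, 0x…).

0: ✓ CMP  NZCV=0010
1: · MOVMI
2: · SUBLS
3: ✓ MOVPL  r1←0xf5
4: ✓ CMP  NZCV=0010
5: · MOVCC
6: ✓ ADDNE  r0←0x11
7: ✓ CMP  NZCV=0000
8: · SUBHI
9: ✓ SUBPL  r2←0x9f
10: · SUBHI

FIX = (r0, 0x11)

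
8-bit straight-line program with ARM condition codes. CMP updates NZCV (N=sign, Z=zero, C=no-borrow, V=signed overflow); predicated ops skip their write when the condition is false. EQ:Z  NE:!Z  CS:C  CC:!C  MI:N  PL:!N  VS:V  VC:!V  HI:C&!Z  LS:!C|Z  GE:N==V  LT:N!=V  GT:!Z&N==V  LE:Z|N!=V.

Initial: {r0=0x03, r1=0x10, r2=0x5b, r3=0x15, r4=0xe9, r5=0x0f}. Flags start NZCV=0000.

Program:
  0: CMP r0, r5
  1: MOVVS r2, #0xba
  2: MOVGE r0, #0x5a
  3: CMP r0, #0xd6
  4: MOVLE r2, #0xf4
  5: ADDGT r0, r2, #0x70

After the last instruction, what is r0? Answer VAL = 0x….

VAL = 0xcb

0: ✓ CMP  NZCV=1000
1: · MOVVS
2: · MOVGE
3: ✓ CMP  NZCV=0000
4: · MOVLE
5: ✓ ADDGT  r0←0xcb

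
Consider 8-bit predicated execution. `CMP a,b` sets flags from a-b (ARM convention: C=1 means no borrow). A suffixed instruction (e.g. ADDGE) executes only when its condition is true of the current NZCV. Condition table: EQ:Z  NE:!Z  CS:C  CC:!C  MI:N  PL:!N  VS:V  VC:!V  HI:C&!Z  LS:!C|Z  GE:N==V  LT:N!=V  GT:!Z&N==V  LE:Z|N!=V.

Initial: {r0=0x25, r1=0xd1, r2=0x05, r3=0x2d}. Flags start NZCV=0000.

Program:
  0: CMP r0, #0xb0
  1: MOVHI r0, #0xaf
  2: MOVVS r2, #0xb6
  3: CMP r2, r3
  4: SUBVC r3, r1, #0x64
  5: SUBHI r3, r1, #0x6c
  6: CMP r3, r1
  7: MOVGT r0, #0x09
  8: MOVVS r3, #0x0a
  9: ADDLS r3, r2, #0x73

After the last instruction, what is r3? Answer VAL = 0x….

VAL = 0x78

0: ✓ CMP  NZCV=0000
1: · MOVHI
2: · MOVVS
3: ✓ CMP  NZCV=1000
4: ✓ SUBVC  r3←0x6d
5: · SUBHI
6: ✓ CMP  NZCV=1001
7: ✓ MOVGT  r0←0x09
8: ✓ MOVVS  r3←0x0a
9: ✓ ADDLS  r3←0x78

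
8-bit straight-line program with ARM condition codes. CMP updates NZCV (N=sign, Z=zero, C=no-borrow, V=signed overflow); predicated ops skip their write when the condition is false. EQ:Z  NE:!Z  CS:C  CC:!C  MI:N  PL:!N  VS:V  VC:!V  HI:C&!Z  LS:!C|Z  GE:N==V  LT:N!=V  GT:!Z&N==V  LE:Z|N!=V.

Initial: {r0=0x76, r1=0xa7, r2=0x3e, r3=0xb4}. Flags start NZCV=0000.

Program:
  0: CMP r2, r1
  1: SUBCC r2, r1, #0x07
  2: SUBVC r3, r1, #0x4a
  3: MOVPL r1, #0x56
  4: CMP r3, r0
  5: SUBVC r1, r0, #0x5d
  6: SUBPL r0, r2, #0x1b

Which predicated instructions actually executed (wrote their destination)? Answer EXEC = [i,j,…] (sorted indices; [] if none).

[0] flags=1001 → (cmp)
[1] flags=1001 CC?T → r2=0xa0
[2] flags=1001 VC?F → skip
[3] flags=1001 PL?F → skip
[4] flags=0011 → (cmp)
[5] flags=0011 VC?F → skip
[6] flags=0011 PL?T → r0=0x85

EXEC = [1,6]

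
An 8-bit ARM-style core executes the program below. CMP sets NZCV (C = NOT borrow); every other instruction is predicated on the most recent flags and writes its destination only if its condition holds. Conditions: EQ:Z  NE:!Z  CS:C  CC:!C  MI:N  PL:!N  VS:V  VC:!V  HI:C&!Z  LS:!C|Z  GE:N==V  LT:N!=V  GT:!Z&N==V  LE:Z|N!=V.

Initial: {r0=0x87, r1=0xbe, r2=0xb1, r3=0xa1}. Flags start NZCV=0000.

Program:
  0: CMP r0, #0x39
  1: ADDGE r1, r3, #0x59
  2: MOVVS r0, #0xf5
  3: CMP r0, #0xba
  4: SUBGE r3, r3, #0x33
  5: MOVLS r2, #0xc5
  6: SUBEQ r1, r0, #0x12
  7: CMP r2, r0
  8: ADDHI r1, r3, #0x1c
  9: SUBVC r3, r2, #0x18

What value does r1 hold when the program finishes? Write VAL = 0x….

VAL = 0xbe

[0] flags=0011 → (cmp)
[1] flags=0011 GE?F → skip
[2] flags=0011 VS?T → r0=0xf5
[3] flags=0010 → (cmp)
[4] flags=0010 GE?T → r3=0x6e
[5] flags=0010 LS?F → skip
[6] flags=0010 EQ?F → skip
[7] flags=1000 → (cmp)
[8] flags=1000 HI?F → skip
[9] flags=1000 VC?T → r3=0x99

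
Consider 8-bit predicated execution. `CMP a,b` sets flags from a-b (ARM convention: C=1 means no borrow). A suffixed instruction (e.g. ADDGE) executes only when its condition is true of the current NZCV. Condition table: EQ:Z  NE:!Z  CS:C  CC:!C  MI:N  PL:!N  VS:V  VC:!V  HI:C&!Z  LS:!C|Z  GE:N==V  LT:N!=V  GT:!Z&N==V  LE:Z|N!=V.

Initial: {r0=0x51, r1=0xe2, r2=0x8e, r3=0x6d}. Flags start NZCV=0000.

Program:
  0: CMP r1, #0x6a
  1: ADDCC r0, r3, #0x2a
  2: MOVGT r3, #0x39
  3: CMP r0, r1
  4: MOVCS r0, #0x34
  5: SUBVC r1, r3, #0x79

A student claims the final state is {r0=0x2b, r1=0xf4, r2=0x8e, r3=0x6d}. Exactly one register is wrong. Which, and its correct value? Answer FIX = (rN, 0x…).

FIX = (r0, 0x51)

0: ✓ CMP  NZCV=0011
1: · ADDCC
2: · MOVGT
3: ✓ CMP  NZCV=0000
4: · MOVCS
5: ✓ SUBVC  r1←0xf4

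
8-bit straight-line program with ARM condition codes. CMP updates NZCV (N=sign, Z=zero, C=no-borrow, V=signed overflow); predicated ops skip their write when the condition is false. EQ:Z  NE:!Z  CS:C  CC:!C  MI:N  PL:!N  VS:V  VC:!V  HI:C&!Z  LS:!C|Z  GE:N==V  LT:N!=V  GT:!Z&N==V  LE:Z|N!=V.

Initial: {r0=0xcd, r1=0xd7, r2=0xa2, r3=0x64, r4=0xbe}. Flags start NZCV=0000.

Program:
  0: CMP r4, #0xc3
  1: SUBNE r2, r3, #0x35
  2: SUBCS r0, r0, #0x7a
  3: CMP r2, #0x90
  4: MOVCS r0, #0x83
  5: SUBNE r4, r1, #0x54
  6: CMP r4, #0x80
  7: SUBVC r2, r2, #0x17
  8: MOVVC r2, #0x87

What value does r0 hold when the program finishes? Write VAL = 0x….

VAL = 0xcd

0: ✓ CMP  NZCV=1000
1: ✓ SUBNE  r2←0x2f
2: · SUBCS
3: ✓ CMP  NZCV=1001
4: · MOVCS
5: ✓ SUBNE  r4←0x83
6: ✓ CMP  NZCV=0010
7: ✓ SUBVC  r2←0x18
8: ✓ MOVVC  r2←0x87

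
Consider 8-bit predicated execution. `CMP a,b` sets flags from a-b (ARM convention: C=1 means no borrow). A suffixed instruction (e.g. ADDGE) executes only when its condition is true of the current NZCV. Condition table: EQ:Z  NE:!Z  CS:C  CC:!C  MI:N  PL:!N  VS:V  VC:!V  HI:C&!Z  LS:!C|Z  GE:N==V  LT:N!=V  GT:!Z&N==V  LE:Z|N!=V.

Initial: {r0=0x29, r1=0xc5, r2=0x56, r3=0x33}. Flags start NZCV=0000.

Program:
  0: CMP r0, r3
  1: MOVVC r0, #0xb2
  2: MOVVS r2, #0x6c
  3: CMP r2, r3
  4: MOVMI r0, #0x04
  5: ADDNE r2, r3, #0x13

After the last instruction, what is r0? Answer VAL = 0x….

VAL = 0xb2

[0] flags=1000 → (cmp)
[1] flags=1000 VC?T → r0=0xb2
[2] flags=1000 VS?F → skip
[3] flags=0010 → (cmp)
[4] flags=0010 MI?F → skip
[5] flags=0010 NE?T → r2=0x46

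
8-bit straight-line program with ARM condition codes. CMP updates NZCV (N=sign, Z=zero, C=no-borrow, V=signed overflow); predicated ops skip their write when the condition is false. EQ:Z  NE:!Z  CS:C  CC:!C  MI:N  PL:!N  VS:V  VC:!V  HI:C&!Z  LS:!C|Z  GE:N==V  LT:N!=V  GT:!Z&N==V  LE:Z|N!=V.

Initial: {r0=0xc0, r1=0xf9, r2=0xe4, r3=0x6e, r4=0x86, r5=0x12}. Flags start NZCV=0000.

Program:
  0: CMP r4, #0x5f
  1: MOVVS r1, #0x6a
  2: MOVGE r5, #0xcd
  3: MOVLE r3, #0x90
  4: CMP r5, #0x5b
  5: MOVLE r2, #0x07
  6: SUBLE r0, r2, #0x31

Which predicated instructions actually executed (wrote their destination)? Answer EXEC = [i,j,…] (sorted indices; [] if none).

[0] flags=0011 → (cmp)
[1] flags=0011 VS?T → r1=0x6a
[2] flags=0011 GE?F → skip
[3] flags=0011 LE?T → r3=0x90
[4] flags=1000 → (cmp)
[5] flags=1000 LE?T → r2=0x07
[6] flags=1000 LE?T → r0=0xd6

EXEC = [1,3,5,6]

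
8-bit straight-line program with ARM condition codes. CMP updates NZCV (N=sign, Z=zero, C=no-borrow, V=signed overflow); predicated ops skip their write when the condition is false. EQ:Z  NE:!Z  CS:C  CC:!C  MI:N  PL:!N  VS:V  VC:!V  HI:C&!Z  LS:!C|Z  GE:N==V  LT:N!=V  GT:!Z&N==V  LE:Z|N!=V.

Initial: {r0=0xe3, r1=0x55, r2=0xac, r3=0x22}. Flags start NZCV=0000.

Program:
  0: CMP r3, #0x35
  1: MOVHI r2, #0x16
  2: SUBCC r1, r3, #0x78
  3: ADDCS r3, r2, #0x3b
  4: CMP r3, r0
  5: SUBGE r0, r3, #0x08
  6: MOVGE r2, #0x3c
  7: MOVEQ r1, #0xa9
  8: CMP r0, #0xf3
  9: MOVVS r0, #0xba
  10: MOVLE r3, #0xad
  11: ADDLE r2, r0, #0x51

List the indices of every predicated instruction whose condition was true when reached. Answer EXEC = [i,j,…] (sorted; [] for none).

EXEC = [2,5,6]

0: ✓ CMP  NZCV=1000
1: · MOVHI
2: ✓ SUBCC  r1←0xaa
3: · ADDCS
4: ✓ CMP  NZCV=0000
5: ✓ SUBGE  r0←0x1a
6: ✓ MOVGE  r2←0x3c
7: · MOVEQ
8: ✓ CMP  NZCV=0000
9: · MOVVS
10: · MOVLE
11: · ADDLE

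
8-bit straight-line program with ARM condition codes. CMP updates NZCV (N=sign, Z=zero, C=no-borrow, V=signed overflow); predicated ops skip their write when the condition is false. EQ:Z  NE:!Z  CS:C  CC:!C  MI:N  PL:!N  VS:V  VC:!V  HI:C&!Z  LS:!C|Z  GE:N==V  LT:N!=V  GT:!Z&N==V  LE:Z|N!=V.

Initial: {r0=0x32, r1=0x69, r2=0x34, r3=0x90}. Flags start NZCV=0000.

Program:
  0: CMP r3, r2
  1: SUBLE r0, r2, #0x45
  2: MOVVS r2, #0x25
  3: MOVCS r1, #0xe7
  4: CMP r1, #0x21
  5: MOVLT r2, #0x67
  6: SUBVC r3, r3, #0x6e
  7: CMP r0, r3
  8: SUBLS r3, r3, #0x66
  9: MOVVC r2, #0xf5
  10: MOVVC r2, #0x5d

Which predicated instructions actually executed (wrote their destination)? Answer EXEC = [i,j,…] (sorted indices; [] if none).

EXEC = [1,2,3,5,6,9,10]

[0] flags=0011 → (cmp)
[1] flags=0011 LE?T → r0=0xef
[2] flags=0011 VS?T → r2=0x25
[3] flags=0011 CS?T → r1=0xe7
[4] flags=1010 → (cmp)
[5] flags=1010 LT?T → r2=0x67
[6] flags=1010 VC?T → r3=0x22
[7] flags=1010 → (cmp)
[8] flags=1010 LS?F → skip
[9] flags=1010 VC?T → r2=0xf5
[10] flags=1010 VC?T → r2=0x5d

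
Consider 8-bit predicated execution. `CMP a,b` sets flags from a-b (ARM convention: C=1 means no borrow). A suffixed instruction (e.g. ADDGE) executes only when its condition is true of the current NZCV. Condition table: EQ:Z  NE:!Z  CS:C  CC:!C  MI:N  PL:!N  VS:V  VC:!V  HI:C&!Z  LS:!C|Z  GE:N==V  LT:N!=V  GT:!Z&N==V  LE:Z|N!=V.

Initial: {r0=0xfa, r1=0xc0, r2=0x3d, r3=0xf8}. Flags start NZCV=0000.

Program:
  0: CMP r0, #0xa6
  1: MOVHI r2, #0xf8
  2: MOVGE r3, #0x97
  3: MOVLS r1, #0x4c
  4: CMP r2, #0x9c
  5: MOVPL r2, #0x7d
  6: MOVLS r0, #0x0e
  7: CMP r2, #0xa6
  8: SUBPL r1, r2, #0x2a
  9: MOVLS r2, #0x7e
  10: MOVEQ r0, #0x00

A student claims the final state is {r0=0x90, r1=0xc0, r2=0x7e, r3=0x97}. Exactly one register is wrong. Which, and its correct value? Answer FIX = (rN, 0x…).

FIX = (r0, 0xfa)

[0] flags=0010 → (cmp)
[1] flags=0010 HI?T → r2=0xf8
[2] flags=0010 GE?T → r3=0x97
[3] flags=0010 LS?F → skip
[4] flags=0010 → (cmp)
[5] flags=0010 PL?T → r2=0x7d
[6] flags=0010 LS?F → skip
[7] flags=1001 → (cmp)
[8] flags=1001 PL?F → skip
[9] flags=1001 LS?T → r2=0x7e
[10] flags=1001 EQ?F → skip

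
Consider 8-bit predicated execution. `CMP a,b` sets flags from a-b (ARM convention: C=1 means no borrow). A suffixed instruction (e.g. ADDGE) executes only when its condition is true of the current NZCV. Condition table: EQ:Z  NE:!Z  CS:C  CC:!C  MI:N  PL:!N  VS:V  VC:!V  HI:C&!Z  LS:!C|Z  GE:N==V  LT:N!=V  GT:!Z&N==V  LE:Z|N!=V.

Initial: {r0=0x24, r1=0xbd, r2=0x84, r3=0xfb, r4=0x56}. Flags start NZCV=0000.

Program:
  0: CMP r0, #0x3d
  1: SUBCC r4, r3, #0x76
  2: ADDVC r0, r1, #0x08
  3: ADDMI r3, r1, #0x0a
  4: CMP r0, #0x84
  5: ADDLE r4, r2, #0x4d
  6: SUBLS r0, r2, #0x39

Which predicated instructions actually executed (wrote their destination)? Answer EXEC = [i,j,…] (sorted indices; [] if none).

[0] flags=1000 → (cmp)
[1] flags=1000 CC?T → r4=0x85
[2] flags=1000 VC?T → r0=0xc5
[3] flags=1000 MI?T → r3=0xc7
[4] flags=0010 → (cmp)
[5] flags=0010 LE?F → skip
[6] flags=0010 LS?F → skip

EXEC = [1,2,3]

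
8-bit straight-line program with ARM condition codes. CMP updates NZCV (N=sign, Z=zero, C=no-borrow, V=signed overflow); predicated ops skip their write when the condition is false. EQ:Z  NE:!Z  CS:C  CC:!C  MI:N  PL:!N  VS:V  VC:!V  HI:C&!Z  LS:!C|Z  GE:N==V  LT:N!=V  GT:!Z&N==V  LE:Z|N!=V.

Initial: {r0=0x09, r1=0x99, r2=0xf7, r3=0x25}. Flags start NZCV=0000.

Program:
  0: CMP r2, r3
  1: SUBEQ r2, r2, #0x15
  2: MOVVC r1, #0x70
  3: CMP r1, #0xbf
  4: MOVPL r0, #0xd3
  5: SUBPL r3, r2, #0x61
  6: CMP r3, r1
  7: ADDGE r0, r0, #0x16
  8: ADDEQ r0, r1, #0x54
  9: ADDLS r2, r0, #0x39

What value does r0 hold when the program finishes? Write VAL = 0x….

[0] flags=1010 → (cmp)
[1] flags=1010 EQ?F → skip
[2] flags=1010 VC?T → r1=0x70
[3] flags=1001 → (cmp)
[4] flags=1001 PL?F → skip
[5] flags=1001 PL?F → skip
[6] flags=1000 → (cmp)
[7] flags=1000 GE?F → skip
[8] flags=1000 EQ?F → skip
[9] flags=1000 LS?T → r2=0x42

VAL = 0x09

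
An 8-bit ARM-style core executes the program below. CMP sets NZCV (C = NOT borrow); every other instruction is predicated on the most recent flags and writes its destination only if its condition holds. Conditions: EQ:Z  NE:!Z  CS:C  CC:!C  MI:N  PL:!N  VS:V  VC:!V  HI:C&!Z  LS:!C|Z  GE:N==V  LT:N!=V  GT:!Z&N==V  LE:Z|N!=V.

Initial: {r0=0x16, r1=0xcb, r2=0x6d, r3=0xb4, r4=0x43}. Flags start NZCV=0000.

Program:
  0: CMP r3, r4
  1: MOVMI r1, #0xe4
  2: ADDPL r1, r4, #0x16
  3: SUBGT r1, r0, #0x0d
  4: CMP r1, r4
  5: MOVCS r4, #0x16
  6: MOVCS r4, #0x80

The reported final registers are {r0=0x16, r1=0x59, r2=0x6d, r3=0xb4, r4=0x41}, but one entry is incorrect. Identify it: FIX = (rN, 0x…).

FIX = (r4, 0x80)

0: ✓ CMP  NZCV=0011
1: · MOVMI
2: ✓ ADDPL  r1←0x59
3: · SUBGT
4: ✓ CMP  NZCV=0010
5: ✓ MOVCS  r4←0x16
6: ✓ MOVCS  r4←0x80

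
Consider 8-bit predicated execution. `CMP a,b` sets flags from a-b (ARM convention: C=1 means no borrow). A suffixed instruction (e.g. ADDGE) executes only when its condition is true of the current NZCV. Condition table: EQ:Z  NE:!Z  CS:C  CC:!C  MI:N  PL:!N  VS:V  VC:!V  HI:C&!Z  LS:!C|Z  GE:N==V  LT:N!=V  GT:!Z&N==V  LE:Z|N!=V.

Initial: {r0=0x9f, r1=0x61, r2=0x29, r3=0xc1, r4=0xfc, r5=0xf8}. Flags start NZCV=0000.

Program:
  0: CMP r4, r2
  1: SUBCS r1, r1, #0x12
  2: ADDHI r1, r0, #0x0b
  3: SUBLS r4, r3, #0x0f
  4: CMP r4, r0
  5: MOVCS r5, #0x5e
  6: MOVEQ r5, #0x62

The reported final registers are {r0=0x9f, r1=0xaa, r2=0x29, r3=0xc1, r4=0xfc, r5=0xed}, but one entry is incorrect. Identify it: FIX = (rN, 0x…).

FIX = (r5, 0x5e)

0: ✓ CMP  NZCV=1010
1: ✓ SUBCS  r1←0x4f
2: ✓ ADDHI  r1←0xaa
3: · SUBLS
4: ✓ CMP  NZCV=0010
5: ✓ MOVCS  r5←0x5e
6: · MOVEQ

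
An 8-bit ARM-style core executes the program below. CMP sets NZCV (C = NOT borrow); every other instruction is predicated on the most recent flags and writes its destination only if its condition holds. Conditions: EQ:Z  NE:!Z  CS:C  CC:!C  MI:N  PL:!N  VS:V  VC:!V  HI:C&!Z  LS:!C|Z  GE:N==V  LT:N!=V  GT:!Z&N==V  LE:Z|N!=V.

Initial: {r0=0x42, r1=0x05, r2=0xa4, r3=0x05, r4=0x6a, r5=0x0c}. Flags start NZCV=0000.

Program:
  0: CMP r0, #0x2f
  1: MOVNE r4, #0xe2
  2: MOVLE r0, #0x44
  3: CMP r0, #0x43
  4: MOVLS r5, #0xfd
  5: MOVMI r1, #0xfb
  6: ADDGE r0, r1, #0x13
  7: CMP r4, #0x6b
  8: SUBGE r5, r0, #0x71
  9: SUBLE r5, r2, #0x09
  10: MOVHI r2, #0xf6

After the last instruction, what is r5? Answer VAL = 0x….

0: ✓ CMP  NZCV=0010
1: ✓ MOVNE  r4←0xe2
2: · MOVLE
3: ✓ CMP  NZCV=1000
4: ✓ MOVLS  r5←0xfd
5: ✓ MOVMI  r1←0xfb
6: · ADDGE
7: ✓ CMP  NZCV=0011
8: · SUBGE
9: ✓ SUBLE  r5←0x9b
10: ✓ MOVHI  r2←0xf6

VAL = 0x9b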